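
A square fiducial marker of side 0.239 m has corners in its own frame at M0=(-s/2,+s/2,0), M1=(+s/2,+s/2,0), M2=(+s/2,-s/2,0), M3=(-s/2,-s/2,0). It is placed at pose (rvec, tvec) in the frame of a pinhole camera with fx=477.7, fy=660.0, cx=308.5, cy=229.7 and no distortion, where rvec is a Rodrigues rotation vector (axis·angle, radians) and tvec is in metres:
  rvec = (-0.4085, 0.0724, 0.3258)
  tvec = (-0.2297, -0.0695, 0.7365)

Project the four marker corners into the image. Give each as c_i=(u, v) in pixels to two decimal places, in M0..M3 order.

Intrinsics K: fx=477.7, fy=660.0, cx=308.5, cy=229.7
Marker side s = 0.239 m; corners in marker frame (Z=0):
  M0 = (-0.1195, +0.1195, 0)
  M1 = (+0.1195, +0.1195, 0)
  M2 = (+0.1195, -0.1195, 0)
  M3 = (-0.1195, -0.1195, 0)
rvec = (-0.4085, 0.0724, 0.3258), |rvec| = θ = 0.52750 rad = 30.224°
Rodrigues: sinθ=0.50338, 1−cosθ=0.13593; R = I + sinθ·[k]× + (1−cosθ)·[k]×²:
    [+0.94559 -0.32535 +0.00407]
    [+0.29645 +0.86663 +0.40134]
    [-0.13410 -0.37829 +0.91592]
t = (-0.2297, -0.0695, 0.7365) m
M0: Pc = R·M0+t = (-0.38158, -0.00136, +0.70732); u = 477.7·(-0.38158)/0.70732 + 308.5 = 50.7959, v = 660.0·(-0.00136)/0.70732 + 229.7 = 228.4273
M1: Pc = R·M1+t = (-0.15558, +0.06949, +0.67527); u = 477.7·(-0.15558)/0.67527 + 308.5 = 198.4382, v = 660.0·(+0.06949)/0.67527 + 229.7 = 297.6167
M2: Pc = R·M2+t = (-0.07782, -0.13764, +0.76568); u = 477.7·(-0.07782)/0.76568 + 308.5 = 259.9468, v = 660.0·(-0.13764)/0.76568 + 229.7 = 111.0608
M3: Pc = R·M3+t = (-0.30382, -0.20849, +0.79773); u = 477.7·(-0.30382)/0.79773 + 308.5 = 126.5665, v = 660.0·(-0.20849)/0.79773 + 229.7 = 57.2084

c0=(50.80, 228.43) c1=(198.44, 297.62) c2=(259.95, 111.06) c3=(126.57, 57.21)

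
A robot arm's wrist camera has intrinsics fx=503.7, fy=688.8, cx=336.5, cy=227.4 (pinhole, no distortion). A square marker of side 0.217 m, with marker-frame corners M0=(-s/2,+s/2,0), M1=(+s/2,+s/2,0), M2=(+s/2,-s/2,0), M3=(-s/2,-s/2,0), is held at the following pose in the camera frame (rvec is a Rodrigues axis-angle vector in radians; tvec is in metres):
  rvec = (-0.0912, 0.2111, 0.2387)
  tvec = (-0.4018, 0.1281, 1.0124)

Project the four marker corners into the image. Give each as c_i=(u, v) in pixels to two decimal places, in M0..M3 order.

Intrinsics K: fx=503.7, fy=688.8, cx=336.5, cy=227.4
Marker side s = 0.217 m; corners in marker frame (Z=0):
  M0 = (-0.1085, +0.1085, 0)
  M1 = (+0.1085, +0.1085, 0)
  M2 = (+0.1085, -0.1085, 0)
  M3 = (-0.1085, -0.1085, 0)
rvec = (-0.0912, 0.2111, 0.2387), |rvec| = θ = 0.33145 rad = 18.991°
Rodrigues: sinθ=0.32541, 1−cosθ=0.05443; R = I + sinθ·[k]× + (1−cosθ)·[k]×²:
    [+0.94969 -0.24389 +0.19647]
    [+0.22482 +0.96765 +0.11450]
    [-0.21804 -0.06457 +0.97380]
t = (-0.4018, 0.1281, 1.0124) m
M0: Pc = R·M0+t = (-0.53130, +0.20870, +1.02905); u = 503.7·(-0.53130)/1.02905 + 336.5 = 76.4373, v = 688.8·(+0.20870)/1.02905 + 227.4 = 367.0927
M1: Pc = R·M1+t = (-0.32522, +0.25748, +0.98174); u = 503.7·(-0.32522)/0.98174 + 336.5 = 169.6389, v = 688.8·(+0.25748)/0.98174 + 227.4 = 408.0534
M2: Pc = R·M2+t = (-0.27230, +0.04750, +0.99575); u = 503.7·(-0.27230)/0.99575 + 336.5 = 198.7589, v = 688.8·(+0.04750)/0.99575 + 227.4 = 260.2593
M3: Pc = R·M3+t = (-0.47838, -0.00128, +1.04306); u = 503.7·(-0.47838)/1.04306 + 336.5 = 105.4885, v = 688.8·(-0.00128)/1.04306 + 227.4 = 226.5531

c0=(76.44, 367.09) c1=(169.64, 408.05) c2=(198.76, 260.26) c3=(105.49, 226.55)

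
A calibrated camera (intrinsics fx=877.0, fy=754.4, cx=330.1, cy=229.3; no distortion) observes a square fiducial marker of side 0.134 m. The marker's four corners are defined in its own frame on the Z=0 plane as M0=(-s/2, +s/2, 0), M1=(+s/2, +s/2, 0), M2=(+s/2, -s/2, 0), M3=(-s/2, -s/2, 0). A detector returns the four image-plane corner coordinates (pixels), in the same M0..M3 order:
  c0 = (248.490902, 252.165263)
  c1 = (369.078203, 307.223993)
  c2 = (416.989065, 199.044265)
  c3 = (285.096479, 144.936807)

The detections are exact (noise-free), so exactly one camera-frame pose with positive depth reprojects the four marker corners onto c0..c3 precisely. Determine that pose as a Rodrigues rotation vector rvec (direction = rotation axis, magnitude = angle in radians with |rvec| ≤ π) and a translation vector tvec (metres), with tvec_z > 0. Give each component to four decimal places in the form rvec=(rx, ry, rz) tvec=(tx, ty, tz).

rvec=(0.4005, 0.3798, 0.3889) tvec=(-0.0022, -0.0022, 0.7998)

Intrinsics K: fx=877.0, fy=754.4, cx=330.1, cy=229.3
Marker side s = 0.134 m; corners in marker frame (Z=0):
  M0 = (-0.0670, +0.0670, 0)
  M1 = (+0.0670, +0.0670, 0)
  M2 = (+0.0670, -0.0670, 0)
  M3 = (-0.0670, -0.0670, 0)
Detected image corners:
  c0 = (248.490902, 252.165263) px
  c1 = (369.078203, 307.223993) px
  c2 = (416.989065, 199.044265) px
  c3 = (285.096479, 144.936807) px
Planar DLT: solve 8×8 A·h = b for H (H[2,2]=1):
  H  [+826.40332 -132.09910 +327.66858]
  H  [+329.34412 +928.46158 +227.20358]
  H  [-0.34592 +0.55252 +1.00000]
B = K⁻¹H; ‖b₁‖=1.250355, ‖b₂‖=1.250355; λ = 2/(‖b₁‖+‖b₂‖) = 0.799773, sign → tz>0 ⇒ λ=+0.799773
r₁ = λ·B[:,0] = (+0.85776,+0.43324,-0.27666); r₂ = λ·B[:,1] = (-0.28679,+0.84999,+0.44189)
r₃ = r₁×r₂ = (+0.42660,-0.29969,+0.85334); SVD([r₁ r₂ r₃]) → R = UVᵀ:
  R  [+0.85777 -0.28679 +0.42660]
  R  [+0.43324 +0.84999 -0.29969]
  R  [-0.27666 +0.44189 +0.85334]
t = (-0.00222, -0.00222, +0.79977) m
tr R = 2.561099; θ = arccos((tr R − 1)/2) = 0.675252 rad = 38.689°
axis k = ((R−Rᵀ)₃₂, (R−Rᵀ)₁₃, (R−Rᵀ)₂₁) / (2 sinθ) = (+0.593176, +0.562524, +0.575941)
rvec = θ·k = (+0.400543, +0.379845, +0.388905)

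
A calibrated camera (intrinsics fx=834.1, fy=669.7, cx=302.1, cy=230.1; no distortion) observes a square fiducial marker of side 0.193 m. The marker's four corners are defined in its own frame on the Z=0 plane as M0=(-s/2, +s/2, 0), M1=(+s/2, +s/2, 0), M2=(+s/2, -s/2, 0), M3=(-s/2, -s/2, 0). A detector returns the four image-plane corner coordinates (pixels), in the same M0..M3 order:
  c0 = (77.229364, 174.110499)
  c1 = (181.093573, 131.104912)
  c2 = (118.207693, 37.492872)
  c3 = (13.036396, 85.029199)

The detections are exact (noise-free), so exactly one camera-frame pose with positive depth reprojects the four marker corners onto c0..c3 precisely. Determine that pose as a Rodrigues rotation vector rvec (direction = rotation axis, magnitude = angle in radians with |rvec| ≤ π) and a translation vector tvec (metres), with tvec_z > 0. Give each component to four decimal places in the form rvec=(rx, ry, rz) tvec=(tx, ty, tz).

rvec=(0.2687, 0.1707, -0.4527) tvec=(-0.3149, -0.2334, 1.2810)

Intrinsics K: fx=834.1, fy=669.7, cx=302.1, cy=230.1
Marker side s = 0.193 m; corners in marker frame (Z=0):
  M0 = (-0.0965, +0.0965, 0)
  M1 = (+0.0965, +0.0965, 0)
  M2 = (+0.0965, -0.0965, 0)
  M3 = (-0.0965, -0.0965, 0)
Detected image corners:
  c0 = (77.229364, 174.110499) px
  c1 = (181.093573, 131.104912) px
  c2 = (118.207693, 37.492872) px
  c3 = (13.036396, 85.029199) px
Planar DLT: solve 8×8 A·h = b for H (H[2,2]=1):
  H  [+524.65676 +345.81877 +97.04100]
  H  [-252.85173 +491.26642 +108.06048]
  H  [-0.17281 +0.16986 +1.00000]
B = K⁻¹H; ‖b₁‖=0.780651, ‖b₂‖=0.780651; λ = 2/(‖b₁‖+‖b₂‖) = 1.280983, sign → tz>0 ⇒ λ=+1.280983
r₁ = λ·B[:,0] = (+0.88593,-0.40759,-0.22137); r₂ = λ·B[:,1] = (+0.45229,+0.86492,+0.21758)
r₃ = r₁×r₂ = (+0.10278,-0.29289,+0.95061); SVD([r₁ r₂ r₃]) → R = UVᵀ:
  R  [+0.88593 +0.45229 +0.10278]
  R  [-0.40759 +0.86492 -0.29289]
  R  [-0.22137 +0.21758 +0.95061]
t = (-0.31492, -0.23343, +1.28098) m
tr R = 2.701457; θ = arccos((tr R − 1)/2) = 0.553427 rad = 31.709°
axis k = ((R−Rᵀ)₃₂, (R−Rᵀ)₁₃, (R−Rᵀ)₂₁) / (2 sinθ) = (+0.485599, +0.308362, -0.817990)
rvec = θ·k = (+0.268743, +0.170656, -0.452697)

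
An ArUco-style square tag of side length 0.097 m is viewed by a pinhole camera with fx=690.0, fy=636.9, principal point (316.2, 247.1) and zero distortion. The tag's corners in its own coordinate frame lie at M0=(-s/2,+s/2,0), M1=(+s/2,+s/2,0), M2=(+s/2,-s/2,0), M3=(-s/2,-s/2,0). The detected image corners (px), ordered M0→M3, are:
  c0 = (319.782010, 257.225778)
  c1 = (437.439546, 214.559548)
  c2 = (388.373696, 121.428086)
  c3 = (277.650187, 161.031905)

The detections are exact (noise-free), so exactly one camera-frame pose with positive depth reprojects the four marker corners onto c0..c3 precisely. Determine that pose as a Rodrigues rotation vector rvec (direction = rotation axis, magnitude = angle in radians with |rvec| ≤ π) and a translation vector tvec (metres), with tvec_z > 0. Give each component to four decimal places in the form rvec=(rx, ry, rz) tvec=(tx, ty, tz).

Intrinsics K: fx=690.0, fy=636.9, cx=316.2, cy=247.1
Marker side s = 0.097 m; corners in marker frame (Z=0):
  M0 = (-0.0485, +0.0485, 0)
  M1 = (+0.0485, +0.0485, 0)
  M2 = (+0.0485, -0.0485, 0)
  M3 = (-0.0485, -0.0485, 0)
Detected image corners:
  c0 = (319.782010, 257.225778) px
  c1 = (437.439546, 214.559548) px
  c2 = (388.373696, 121.428086) px
  c3 = (277.650187, 161.031905) px
Planar DLT: solve 8×8 A·h = b for H (H[2,2]=1):
  H  [+1194.74208 +239.99515 +355.24108]
  H  [-413.69802 +853.87678 +187.02398]
  H  [+0.05239 -0.64693 +1.00000]
B = K⁻¹H; ‖b₁‖=1.834949, ‖b₂‖=1.834949; λ = 2/(‖b₁‖+‖b₂‖) = 0.544974, sign → tz>0 ⇒ λ=+0.544974
r₁ = λ·B[:,0] = (+0.93054,-0.36507,+0.02855); r₂ = λ·B[:,1] = (+0.35112,+0.86742,-0.35256)
r₃ = r₁×r₂ = (+0.10394,+0.33810,+0.93535); SVD([r₁ r₂ r₃]) → R = UVᵀ:
  R  [+0.93054 +0.35112 +0.10394]
  R  [-0.36507 +0.86742 +0.33810]
  R  [+0.02855 -0.35256 +0.93535]
t = (+0.03084, -0.05141, +0.54497) m
tr R = 2.733315; θ = arccos((tr R − 1)/2) = 0.522333 rad = 29.927°
axis k = ((R−Rᵀ)₃₂, (R−Rᵀ)₁₃, (R−Rᵀ)₂₁) / (2 sinθ) = (-0.692182, +0.075555, -0.717758)
rvec = θ·k = (-0.361549, +0.039465, -0.374908)

rvec=(-0.3615, 0.0395, -0.3749) tvec=(0.0308, -0.0514, 0.5450)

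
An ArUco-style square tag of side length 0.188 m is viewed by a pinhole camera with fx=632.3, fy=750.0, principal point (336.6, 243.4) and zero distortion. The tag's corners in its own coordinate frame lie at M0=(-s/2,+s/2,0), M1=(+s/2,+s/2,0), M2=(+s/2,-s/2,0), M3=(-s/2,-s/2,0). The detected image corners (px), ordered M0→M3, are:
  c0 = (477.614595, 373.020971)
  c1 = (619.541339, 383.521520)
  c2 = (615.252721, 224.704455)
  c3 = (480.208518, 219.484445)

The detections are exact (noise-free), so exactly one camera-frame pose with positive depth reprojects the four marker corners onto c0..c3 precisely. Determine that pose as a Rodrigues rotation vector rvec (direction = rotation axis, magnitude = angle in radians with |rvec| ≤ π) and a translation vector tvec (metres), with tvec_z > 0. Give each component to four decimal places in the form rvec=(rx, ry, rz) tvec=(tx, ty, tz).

Intrinsics K: fx=632.3, fy=750.0, cx=336.6, cy=243.4
Marker side s = 0.188 m; corners in marker frame (Z=0):
  M0 = (-0.0940, +0.0940, 0)
  M1 = (+0.0940, +0.0940, 0)
  M2 = (+0.0940, -0.0940, 0)
  M3 = (-0.0940, -0.0940, 0)
Detected image corners:
  c0 = (477.614595, 373.020971) px
  c1 = (619.541339, 383.521520) px
  c2 = (615.252721, 224.704455) px
  c3 = (480.208518, 219.484445) px
Planar DLT: solve 8×8 A·h = b for H (H[2,2]=1):
  H  [+644.85265 -140.12779 +547.05948]
  H  [-8.54624 +751.45900 +298.18834]
  H  [-0.16659 -0.26334 +1.00000]
B = K⁻¹H; ‖b₁‖=1.121797, ‖b₂‖=1.121797; λ = 2/(‖b₁‖+‖b₂‖) = 0.891427, sign → tz>0 ⇒ λ=+0.891427
r₁ = λ·B[:,0] = (+0.98818,+0.03804,-0.14851); r₂ = λ·B[:,1] = (-0.07259,+0.96934,-0.23474)
r₃ = r₁×r₂ = (+0.13502,+0.24275,+0.96065); SVD([r₁ r₂ r₃]) → R = UVᵀ:
  R  [+0.98818 -0.07259 +0.13502]
  R  [+0.03804 +0.96934 +0.24275]
  R  [-0.14851 -0.23474 +0.96065]
t = (+0.29671, +0.06512, +0.89143) m
tr R = 2.918169; θ = arccos((tr R − 1)/2) = 0.287046 rad = 16.447°
axis k = ((R−Rᵀ)₃₂, (R−Rᵀ)₁₃, (R−Rᵀ)₂₁) / (2 sinθ) = (-0.843270, +0.500725, +0.195372)
rvec = θ·k = (-0.242057, +0.143731, +0.056081)

rvec=(-0.2421, 0.1437, 0.0561) tvec=(0.2967, 0.0651, 0.8914)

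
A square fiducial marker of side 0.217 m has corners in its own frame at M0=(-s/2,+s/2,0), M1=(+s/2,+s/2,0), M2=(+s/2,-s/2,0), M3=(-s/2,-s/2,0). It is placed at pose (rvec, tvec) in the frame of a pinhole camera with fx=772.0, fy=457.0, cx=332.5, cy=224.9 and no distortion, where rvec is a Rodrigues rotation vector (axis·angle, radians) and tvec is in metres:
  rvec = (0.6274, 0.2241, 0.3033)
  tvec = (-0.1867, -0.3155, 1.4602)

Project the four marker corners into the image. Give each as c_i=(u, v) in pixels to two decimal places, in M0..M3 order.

c0=(176.63, 144.82) c1=(277.25, 166.07) c2=(297.41, 105.39) c3=(187.04, 83.22)

Intrinsics K: fx=772.0, fy=457.0, cx=332.5, cy=224.9
Marker side s = 0.217 m; corners in marker frame (Z=0):
  M0 = (-0.1085, +0.1085, 0)
  M1 = (+0.1085, +0.1085, 0)
  M2 = (+0.1085, -0.1085, 0)
  M3 = (-0.1085, -0.1085, 0)
rvec = (0.6274, 0.2241, 0.3033), |rvec| = θ = 0.73201 rad = 41.941°
Rodrigues: sinθ=0.66837, 1−cosθ=0.25617; R = I + sinθ·[k]× + (1−cosθ)·[k]×²:
    [+0.93201 -0.20971 +0.29559]
    [+0.34415 +0.76784 -0.54036]
    [-0.11364 +0.60534 +0.78781]
t = (-0.1867, -0.3155, 1.4602) m
M0: Pc = R·M0+t = (-0.31058, -0.26953, +1.53821); u = 772.0·(-0.31058)/1.53821 + 332.5 = 176.6269, v = 457.0·(-0.26953)/1.53821 + 224.9 = 144.8233
M1: Pc = R·M1+t = (-0.10833, -0.19485, +1.51355); u = 772.0·(-0.10833)/1.51355 + 332.5 = 277.2450, v = 457.0·(-0.19485)/1.51355 + 224.9 = 166.0673
M2: Pc = R·M2+t = (-0.06282, -0.36147, +1.38219); u = 772.0·(-0.06282)/1.38219 + 332.5 = 297.4114, v = 457.0·(-0.36147)/1.38219 + 224.9 = 105.3852
M3: Pc = R·M3+t = (-0.26507, -0.43615, +1.40685); u = 772.0·(-0.26507)/1.40685 + 332.5 = 187.0448, v = 457.0·(-0.43615)/1.40685 + 224.9 = 83.2213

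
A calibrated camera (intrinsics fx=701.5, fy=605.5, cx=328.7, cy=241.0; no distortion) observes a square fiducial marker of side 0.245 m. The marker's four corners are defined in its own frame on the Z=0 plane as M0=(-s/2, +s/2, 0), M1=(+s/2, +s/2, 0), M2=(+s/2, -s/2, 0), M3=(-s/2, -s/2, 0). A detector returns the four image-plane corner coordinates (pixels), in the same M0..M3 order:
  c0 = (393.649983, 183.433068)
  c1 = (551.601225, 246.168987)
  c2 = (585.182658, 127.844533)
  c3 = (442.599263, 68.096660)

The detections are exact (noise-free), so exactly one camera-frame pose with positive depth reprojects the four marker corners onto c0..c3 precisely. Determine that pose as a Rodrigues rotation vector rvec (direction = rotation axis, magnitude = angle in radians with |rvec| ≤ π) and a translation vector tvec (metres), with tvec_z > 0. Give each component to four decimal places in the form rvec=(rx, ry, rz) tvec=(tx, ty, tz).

rvec=(-0.3815, -0.1842, 0.3915) tvec=(0.2408, -0.1459, 1.0149)

Intrinsics K: fx=701.5, fy=605.5, cx=328.7, cy=241.0
Marker side s = 0.245 m; corners in marker frame (Z=0):
  M0 = (-0.1225, +0.1225, 0)
  M1 = (+0.1225, +0.1225, 0)
  M2 = (+0.1225, -0.1225, 0)
  M3 = (-0.1225, -0.1225, 0)
Detected image corners:
  c0 = (393.649983, 183.433068) px
  c1 = (551.601225, 246.168987) px
  c2 = (585.182658, 127.844533) px
  c3 = (442.599263, 68.096660) px
Planar DLT: solve 8×8 A·h = b for H (H[2,2]=1):
  H  [+661.17542 -360.39719 +495.16452]
  H  [+265.31794 +415.94927 +153.97050]
  H  [+0.10002 -0.38996 +1.00000]
B = K⁻¹H; ‖b₁‖=0.985337, ‖b₂‖=0.985337; λ = 2/(‖b₁‖+‖b₂‖) = 1.014881, sign → tz>0 ⇒ λ=+1.014881
r₁ = λ·B[:,0] = (+0.90898,+0.40430,+0.10151); r₂ = λ·B[:,1] = (-0.33596,+0.85470,-0.39576)
r₃ = r₁×r₂ = (-0.24677,+0.32564,+0.91272); SVD([r₁ r₂ r₃]) → R = UVᵀ:
  R  [+0.90898 -0.33596 -0.24677]
  R  [+0.40430 +0.85470 +0.32564]
  R  [+0.10151 -0.39576 +0.91272]
t = (+0.24083, -0.14587, +1.01488) m
tr R = 2.676397; θ = arccos((tr R − 1)/2) = 0.576825 rad = 33.050°
axis k = ((R−Rᵀ)₃₂, (R−Rᵀ)₁₃, (R−Rᵀ)₂₁) / (2 sinθ) = (-0.661393, -0.319310, +0.678676)
rvec = θ·k = (-0.381508, -0.184186, +0.391477)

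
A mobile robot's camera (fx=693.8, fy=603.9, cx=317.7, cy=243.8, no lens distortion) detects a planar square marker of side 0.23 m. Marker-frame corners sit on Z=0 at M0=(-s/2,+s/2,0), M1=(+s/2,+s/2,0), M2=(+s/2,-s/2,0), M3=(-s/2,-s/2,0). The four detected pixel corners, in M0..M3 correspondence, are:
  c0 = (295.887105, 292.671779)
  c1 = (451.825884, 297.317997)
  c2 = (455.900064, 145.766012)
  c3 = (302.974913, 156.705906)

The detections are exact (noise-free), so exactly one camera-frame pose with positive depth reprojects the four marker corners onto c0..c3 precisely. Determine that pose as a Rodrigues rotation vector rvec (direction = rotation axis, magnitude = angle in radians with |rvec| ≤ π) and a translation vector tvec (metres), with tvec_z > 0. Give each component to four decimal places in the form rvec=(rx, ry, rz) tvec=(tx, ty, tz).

Intrinsics K: fx=693.8, fy=603.9, cx=317.7, cy=243.8
Marker side s = 0.23 m; corners in marker frame (Z=0):
  M0 = (-0.1150, +0.1150, 0)
  M1 = (+0.1150, +0.1150, 0)
  M2 = (+0.1150, -0.1150, 0)
  M3 = (-0.1150, -0.1150, 0)
Detected image corners:
  c0 = (295.887105, 292.671779) px
  c1 = (451.825884, 297.317997) px
  c2 = (455.900064, 145.766012) px
  c3 = (302.974913, 156.705906) px
Planar DLT: solve 8×8 A·h = b for H (H[2,2]=1):
  H  [+492.98039 -63.02518 +372.47408]
  H  [-119.75028 +600.44438 +222.35830]
  H  [-0.47362 -0.10196 +1.00000]
B = K⁻¹H; ‖b₁‖=1.041385, ‖b₂‖=1.041385; λ = 2/(‖b₁‖+‖b₂‖) = 0.960260, sign → tz>0 ⇒ λ=+0.960260
r₁ = λ·B[:,0] = (+0.89057,-0.00681,-0.45479); r₂ = λ·B[:,1] = (-0.04240,+0.99429,-0.09791)
r₃ = r₁×r₂ = (+0.45287,+0.10648,+0.88520); SVD([r₁ r₂ r₃]) → R = UVᵀ:
  R  [+0.89057 -0.04240 +0.45287]
  R  [-0.00681 +0.99429 +0.10648]
  R  [-0.45479 -0.09791 +0.88520]
t = (+0.07581, -0.03409, +0.96026) m
tr R = 2.770060; θ = arccos((tr R − 1)/2) = 0.484238 rad = 27.745°
axis k = ((R−Rᵀ)₃₂, (R−Rᵀ)₁₃, (R−Rᵀ)₂₁) / (2 sinθ) = (-0.219517, +0.974860, +0.038222)
rvec = θ·k = (-0.106298, +0.472064, +0.018508)

rvec=(-0.1063, 0.4721, 0.0185) tvec=(0.0758, -0.0341, 0.9603)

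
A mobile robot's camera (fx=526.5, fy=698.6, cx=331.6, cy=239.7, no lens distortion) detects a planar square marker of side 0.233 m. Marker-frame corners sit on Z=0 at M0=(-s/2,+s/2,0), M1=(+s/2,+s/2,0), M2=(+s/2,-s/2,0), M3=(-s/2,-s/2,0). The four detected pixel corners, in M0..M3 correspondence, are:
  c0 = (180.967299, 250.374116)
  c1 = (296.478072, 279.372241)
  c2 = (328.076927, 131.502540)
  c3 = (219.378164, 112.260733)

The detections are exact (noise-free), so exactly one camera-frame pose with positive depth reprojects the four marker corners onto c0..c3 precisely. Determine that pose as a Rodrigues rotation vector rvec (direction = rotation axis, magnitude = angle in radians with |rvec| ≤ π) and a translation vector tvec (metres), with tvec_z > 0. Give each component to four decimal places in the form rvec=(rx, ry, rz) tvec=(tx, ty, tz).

Intrinsics K: fx=526.5, fy=698.6, cx=331.6, cy=239.7
Marker side s = 0.233 m; corners in marker frame (Z=0):
  M0 = (-0.1165, +0.1165, 0)
  M1 = (+0.1165, +0.1165, 0)
  M2 = (+0.1165, -0.1165, 0)
  M3 = (-0.1165, -0.1165, 0)
Detected image corners:
  c0 = (180.967299, 250.374116) px
  c1 = (296.478072, 279.372241) px
  c2 = (328.076927, 131.502540) px
  c3 = (219.378164, 112.260733) px
Planar DLT: solve 8×8 A·h = b for H (H[2,2]=1):
  H  [+419.99718 -236.37249 +255.36373]
  H  [+56.99034 +548.41578 +190.25826]
  H  [-0.23639 -0.33461 +1.00000]
B = K⁻¹H; ‖b₁‖=0.989140, ‖b₂‖=0.989140; λ = 2/(‖b₁‖+‖b₂‖) = 1.010979, sign → tz>0 ⇒ λ=+1.010979
r₁ = λ·B[:,0] = (+0.95699,+0.16447,-0.23899); r₂ = λ·B[:,1] = (-0.24082,+0.90971,-0.33828)
r₃ = r₁×r₂ = (+0.16177,+0.38128,+0.91019); SVD([r₁ r₂ r₃]) → R = UVᵀ:
  R  [+0.95699 -0.24082 +0.16177]
  R  [+0.16447 +0.90971 +0.38128]
  R  [-0.23899 -0.33828 +0.91019]
t = (-0.14639, -0.07155, +1.01098) m
tr R = 2.776895; θ = arccos((tr R − 1)/2) = 0.476845 rad = 27.321°
axis k = ((R−Rᵀ)₃₂, (R−Rᵀ)₁₃, (R−Rᵀ)₂₁) / (2 sinθ) = (-0.783876, +0.436574, +0.441522)
rvec = θ·k = (-0.373788, +0.208178, +0.210537)

rvec=(-0.3738, 0.2082, 0.2105) tvec=(-0.1464, -0.0715, 1.0110)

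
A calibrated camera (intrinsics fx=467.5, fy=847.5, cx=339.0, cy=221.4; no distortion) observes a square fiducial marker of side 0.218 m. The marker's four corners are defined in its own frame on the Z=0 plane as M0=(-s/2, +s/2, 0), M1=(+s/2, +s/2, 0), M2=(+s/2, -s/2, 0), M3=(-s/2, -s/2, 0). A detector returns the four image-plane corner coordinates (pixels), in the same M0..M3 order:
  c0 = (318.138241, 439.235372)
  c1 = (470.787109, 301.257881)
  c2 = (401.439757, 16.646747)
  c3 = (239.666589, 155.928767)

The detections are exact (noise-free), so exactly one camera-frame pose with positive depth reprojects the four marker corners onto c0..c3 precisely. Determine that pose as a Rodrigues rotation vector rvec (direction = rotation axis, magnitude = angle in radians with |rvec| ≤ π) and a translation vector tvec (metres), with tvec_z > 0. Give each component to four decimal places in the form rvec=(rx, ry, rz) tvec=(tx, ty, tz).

rvec=(0.1173, -0.0802, -0.4476) tvec=(0.0251, 0.0066, 0.5816)

Intrinsics K: fx=467.5, fy=847.5, cx=339.0, cy=221.4
Marker side s = 0.218 m; corners in marker frame (Z=0):
  M0 = (-0.1090, +0.1090, 0)
  M1 = (+0.1090, +0.1090, 0)
  M2 = (+0.1090, -0.1090, 0)
  M3 = (-0.1090, -0.1090, 0)
Detected image corners:
  c0 = (318.138241, 439.235372) px
  c1 = (470.787109, 301.257881) px
  c2 = (401.439757, 16.646747) px
  c3 = (239.666589, 155.928767) px
Planar DLT: solve 8×8 A·h = b for H (H[2,2]=1):
  H  [+752.30454 +419.12556 +359.17148]
  H  [-615.62485 +1353.85934 +231.07372]
  H  [+0.08857 +0.22459 +1.00000]
B = K⁻¹H; ‖b₁‖=1.719482, ‖b₂‖=1.719482; λ = 2/(‖b₁‖+‖b₂‖) = 0.581570, sign → tz>0 ⇒ λ=+0.581570
r₁ = λ·B[:,0] = (+0.89851,-0.43591,+0.05151); r₂ = λ·B[:,1] = (+0.42668,+0.89492,+0.13062)
r₃ = r₁×r₂ = (-0.10304,-0.09538,+0.99009); SVD([r₁ r₂ r₃]) → R = UVᵀ:
  R  [+0.89851 +0.42668 -0.10304]
  R  [-0.43591 +0.89492 -0.09538]
  R  [+0.05151 +0.13062 +0.99009]
t = (+0.02509, +0.00664, +0.58157) m
tr R = 2.783531; θ = arccos((tr R − 1)/2) = 0.469565 rad = 26.904°
axis k = ((R−Rᵀ)₃₂, (R−Rᵀ)₁₃, (R−Rᵀ)₂₁) / (2 sinθ) = (+0.249722, -0.170770, -0.953140)
rvec = θ·k = (+0.117260, -0.080188, -0.447561)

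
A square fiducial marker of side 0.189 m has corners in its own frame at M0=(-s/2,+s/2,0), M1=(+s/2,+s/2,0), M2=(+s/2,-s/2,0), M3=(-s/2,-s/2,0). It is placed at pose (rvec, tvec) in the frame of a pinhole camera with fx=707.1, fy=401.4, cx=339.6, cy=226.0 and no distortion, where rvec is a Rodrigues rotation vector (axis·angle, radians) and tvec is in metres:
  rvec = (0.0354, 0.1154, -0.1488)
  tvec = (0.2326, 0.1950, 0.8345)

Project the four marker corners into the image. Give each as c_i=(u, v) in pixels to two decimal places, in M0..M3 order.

c0=(467.95, 369.02) c1=(630.34, 359.46) c2=(607.71, 268.94) c3=(444.94, 280.94)

Intrinsics K: fx=707.1, fy=401.4, cx=339.6, cy=226.0
Marker side s = 0.189 m; corners in marker frame (Z=0):
  M0 = (-0.0945, +0.0945, 0)
  M1 = (+0.0945, +0.0945, 0)
  M2 = (+0.0945, -0.0945, 0)
  M3 = (-0.0945, -0.0945, 0)
rvec = (0.0354, 0.1154, -0.1488), |rvec| = θ = 0.19160 rad = 10.978°
Rodrigues: sinθ=0.19043, 1−cosθ=0.01830; R = I + sinθ·[k]× + (1−cosθ)·[k]×²:
    [+0.98232 +0.14993 +0.11207]
    [-0.14585 +0.98834 -0.04374]
    [-0.11732 +0.02662 +0.99274]
t = (0.2326, 0.1950, 0.8345) m
M0: Pc = R·M0+t = (+0.15394, +0.30218, +0.84810); u = 707.1·(+0.15394)/0.84810 + 339.6 = 467.9451, v = 401.4·(+0.30218)/0.84810 + 226.0 = 369.0199
M1: Pc = R·M1+t = (+0.33960, +0.27461, +0.82593); u = 707.1·(+0.33960)/0.82593 + 339.6 = 630.3388, v = 401.4·(+0.27461)/0.82593 + 226.0 = 359.4622
M2: Pc = R·M2+t = (+0.31126, +0.08782, +0.82090); u = 707.1·(+0.31126)/0.82090 + 339.6 = 607.7128, v = 401.4·(+0.08782)/0.82090 + 226.0 = 268.9414
M3: Pc = R·M3+t = (+0.12560, +0.11539, +0.84307); u = 707.1·(+0.12560)/0.84307 + 339.6 = 444.9450, v = 401.4·(+0.11539)/0.84307 + 226.0 = 280.9369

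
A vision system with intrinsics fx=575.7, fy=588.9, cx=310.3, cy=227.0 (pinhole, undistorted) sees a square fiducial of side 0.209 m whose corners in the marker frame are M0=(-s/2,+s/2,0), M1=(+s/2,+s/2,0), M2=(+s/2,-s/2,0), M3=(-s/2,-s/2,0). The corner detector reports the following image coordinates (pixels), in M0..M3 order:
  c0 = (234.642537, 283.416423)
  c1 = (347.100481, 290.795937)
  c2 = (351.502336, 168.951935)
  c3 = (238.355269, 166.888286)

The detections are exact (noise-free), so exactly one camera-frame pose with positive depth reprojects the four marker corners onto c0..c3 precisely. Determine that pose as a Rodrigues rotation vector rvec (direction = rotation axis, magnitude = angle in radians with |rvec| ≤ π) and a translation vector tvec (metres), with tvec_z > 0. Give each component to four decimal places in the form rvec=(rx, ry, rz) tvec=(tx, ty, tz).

rvec=(0.0182, 0.2234, 0.0378) tvec=(-0.0335, 0.0010, 1.0323)

Intrinsics K: fx=575.7, fy=588.9, cx=310.3, cy=227.0
Marker side s = 0.209 m; corners in marker frame (Z=0):
  M0 = (-0.1045, +0.1045, 0)
  M1 = (+0.1045, +0.1045, 0)
  M2 = (+0.1045, -0.1045, 0)
  M3 = (-0.1045, -0.1045, 0)
Detected image corners:
  c0 = (234.642537, 283.416423) px
  c1 = (347.100481, 290.795937) px
  c2 = (351.502336, 168.951935) px
  c3 = (238.355269, 166.888286) px
Planar DLT: solve 8×8 A·h = b for H (H[2,2]=1):
  H  [+476.96544 -13.07165 +291.63278]
  H  [-26.12626 +574.88048 +227.59433]
  H  [-0.21426 +0.02152 +1.00000]
B = K⁻¹H; ‖b₁‖=0.968744, ‖b₂‖=0.968744; λ = 2/(‖b₁‖+‖b₂‖) = 1.032264, sign → tz>0 ⇒ λ=+1.032264
r₁ = λ·B[:,0] = (+0.97444,+0.03946,-0.22117); r₂ = λ·B[:,1] = (-0.03541,+0.99913,+0.02222)
r₃ = r₁×r₂ = (+0.22185,-0.01382,+0.97498); SVD([r₁ r₂ r₃]) → R = UVᵀ:
  R  [+0.97444 -0.03541 +0.22185]
  R  [+0.03946 +0.99913 -0.01382]
  R  [-0.22117 +0.02222 +0.97498]
t = (-0.03347, +0.00104, +1.03226) m
tr R = 2.948545; θ = arccos((tr R − 1)/2) = 0.227326 rad = 13.025°
axis k = ((R−Rᵀ)₃₂, (R−Rᵀ)₁₃, (R−Rᵀ)₂₁) / (2 sinθ) = (+0.079947, +0.982862, +0.166104)
rvec = θ·k = (+0.018174, +0.223430, +0.037760)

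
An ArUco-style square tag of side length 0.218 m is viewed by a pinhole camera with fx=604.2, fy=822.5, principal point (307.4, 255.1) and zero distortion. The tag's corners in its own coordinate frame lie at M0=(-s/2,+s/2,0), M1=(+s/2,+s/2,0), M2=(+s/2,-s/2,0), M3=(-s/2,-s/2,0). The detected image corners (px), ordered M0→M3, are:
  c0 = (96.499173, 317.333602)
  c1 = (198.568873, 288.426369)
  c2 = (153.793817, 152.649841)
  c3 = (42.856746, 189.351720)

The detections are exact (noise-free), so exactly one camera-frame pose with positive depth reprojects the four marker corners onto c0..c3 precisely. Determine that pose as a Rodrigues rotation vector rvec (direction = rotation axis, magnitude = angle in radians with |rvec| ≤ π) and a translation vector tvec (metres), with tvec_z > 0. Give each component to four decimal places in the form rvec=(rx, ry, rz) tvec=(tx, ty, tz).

Intrinsics K: fx=604.2, fy=822.5, cx=307.4, cy=255.1
Marker side s = 0.218 m; corners in marker frame (Z=0):
  M0 = (-0.1090, +0.1090, 0)
  M1 = (+0.1090, +0.1090, 0)
  M2 = (+0.1090, -0.1090, 0)
  M3 = (-0.1090, -0.1090, 0)
Detected image corners:
  c0 = (96.499173, 317.333602) px
  c1 = (198.568873, 288.426369) px
  c2 = (153.793817, 152.649841) px
  c3 = (42.856746, 189.351720) px
Planar DLT: solve 8×8 A·h = b for H (H[2,2]=1):
  H  [+468.12069 +282.00003 +123.23277]
  H  [-187.02127 +712.42873 +240.49241]
  H  [-0.15796 +0.45491 +1.00000]
B = K⁻¹H; ‖b₁‖=0.887721, ‖b₂‖=0.887721; λ = 2/(‖b₁‖+‖b₂‖) = 1.126480, sign → tz>0 ⇒ λ=+1.126480
r₁ = λ·B[:,0] = (+0.96330,-0.20095,-0.17794); r₂ = λ·B[:,1] = (+0.26505,+0.81679,+0.51244)
r₃ = r₁×r₂ = (+0.04237,-0.54080,+0.84008); SVD([r₁ r₂ r₃]) → R = UVᵀ:
  R  [+0.96330 +0.26505 +0.04237]
  R  [-0.20095 +0.81679 -0.54080]
  R  [-0.17794 +0.51244 +0.84008]
t = (-0.34336, -0.02001, +1.12648) m
tr R = 2.620178; θ = arccos((tr R − 1)/2) = 0.626492 rad = 35.895°
axis k = ((R−Rᵀ)₃₂, (R−Rᵀ)₁₃, (R−Rᵀ)₂₁) / (2 sinθ) = (+0.898205, +0.187880, -0.397402)
rvec = θ·k = (+0.562719, +0.117705, -0.248969)

rvec=(0.5627, 0.1177, -0.2490) tvec=(-0.3434, -0.0200, 1.1265)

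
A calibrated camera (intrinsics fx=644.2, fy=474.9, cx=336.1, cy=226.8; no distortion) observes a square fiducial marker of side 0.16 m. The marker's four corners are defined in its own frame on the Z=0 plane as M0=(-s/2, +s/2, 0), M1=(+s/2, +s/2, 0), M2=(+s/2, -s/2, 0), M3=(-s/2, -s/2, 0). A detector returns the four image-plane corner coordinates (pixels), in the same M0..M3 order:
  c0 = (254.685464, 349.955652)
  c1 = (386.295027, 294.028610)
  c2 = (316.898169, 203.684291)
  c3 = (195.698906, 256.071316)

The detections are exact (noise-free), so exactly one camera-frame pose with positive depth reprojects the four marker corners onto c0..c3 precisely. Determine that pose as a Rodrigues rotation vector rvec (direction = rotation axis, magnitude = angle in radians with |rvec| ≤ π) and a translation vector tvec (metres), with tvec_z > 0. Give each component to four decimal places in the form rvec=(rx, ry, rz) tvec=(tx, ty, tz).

Intrinsics K: fx=644.2, fy=474.9, cx=336.1, cy=226.8
Marker side s = 0.16 m; corners in marker frame (Z=0):
  M0 = (-0.0800, +0.0800, 0)
  M1 = (+0.0800, +0.0800, 0)
  M2 = (+0.0800, -0.0800, 0)
  M3 = (-0.0800, -0.0800, 0)
Detected image corners:
  c0 = (254.685464, 349.955652) px
  c1 = (386.295027, 294.028610) px
  c2 = (316.898169, 203.684291) px
  c3 = (195.698906, 256.071316) px
Planar DLT: solve 8×8 A·h = b for H (H[2,2]=1):
  H  [+774.88533 +259.66890 +286.89232]
  H  [-351.31464 +440.46200 +274.23252]
  H  [-0.04808 -0.49032 +1.00000]
B = K⁻¹H; ‖b₁‖=1.422666, ‖b₂‖=1.422666; λ = 2/(‖b₁‖+‖b₂‖) = 0.702906, sign → tz>0 ⇒ λ=+0.702906
r₁ = λ·B[:,0] = (+0.86313,-0.50385,-0.03380); r₂ = λ·B[:,1] = (+0.46314,+0.81653,-0.34465)
r₃ = r₁×r₂ = (+0.20124,+0.28182,+0.93812); SVD([r₁ r₂ r₃]) → R = UVᵀ:
  R  [+0.86313 +0.46314 +0.20124]
  R  [-0.50385 +0.81653 +0.28182]
  R  [-0.03380 -0.34465 +0.93812]
t = (-0.05369, +0.07021, +0.70291) m
tr R = 2.617784; θ = arccos((tr R − 1)/2) = 0.628531 rad = 36.012°
axis k = ((R−Rᵀ)₃₂, (R−Rᵀ)₁₃, (R−Rᵀ)₂₁) / (2 sinθ) = (-0.532749, +0.199878, -0.822330)
rvec = θ·k = (-0.334849, +0.125629, -0.516860)

rvec=(-0.3348, 0.1256, -0.5169) tvec=(-0.0537, 0.0702, 0.7029)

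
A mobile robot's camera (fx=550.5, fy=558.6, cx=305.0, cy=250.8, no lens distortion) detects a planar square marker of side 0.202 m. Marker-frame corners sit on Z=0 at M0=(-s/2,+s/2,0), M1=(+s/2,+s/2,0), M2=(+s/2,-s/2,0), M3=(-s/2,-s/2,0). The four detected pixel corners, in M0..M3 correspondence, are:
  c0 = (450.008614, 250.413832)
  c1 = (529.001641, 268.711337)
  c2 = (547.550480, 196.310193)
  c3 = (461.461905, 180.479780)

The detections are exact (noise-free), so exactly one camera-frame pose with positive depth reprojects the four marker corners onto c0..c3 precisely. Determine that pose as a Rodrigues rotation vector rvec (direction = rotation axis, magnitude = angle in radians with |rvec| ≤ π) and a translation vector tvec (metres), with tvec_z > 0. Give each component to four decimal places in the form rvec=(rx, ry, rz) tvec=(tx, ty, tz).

Intrinsics K: fx=550.5, fy=558.6, cx=305.0, cy=250.8
Marker side s = 0.202 m; corners in marker frame (Z=0):
  M0 = (-0.1010, +0.1010, 0)
  M1 = (+0.1010, +0.1010, 0)
  M2 = (+0.1010, -0.1010, 0)
  M3 = (-0.1010, -0.1010, 0)
Detected image corners:
  c0 = (450.008614, 250.413832) px
  c1 = (529.001641, 268.711337) px
  c2 = (547.550480, 196.310193) px
  c3 = (461.461905, 180.479780) px
Planar DLT: solve 8×8 A·h = b for H (H[2,2]=1):
  H  [+277.62010 +114.02482 +495.62634]
  H  [+25.97527 +436.79646 +225.11101]
  H  [-0.26223 +0.37791 +1.00000]
B = K⁻¹H; ‖b₁‖=0.719514, ‖b₂‖=0.719514; λ = 2/(‖b₁‖+‖b₂‖) = 1.389826, sign → tz>0 ⇒ λ=+1.389826
r₁ = λ·B[:,0] = (+0.90282,+0.22826,-0.36445); r₂ = λ·B[:,1] = (-0.00312,+0.85096,+0.52523)
r₃ = r₁×r₂ = (+0.43002,-0.47304,+0.76897); SVD([r₁ r₂ r₃]) → R = UVᵀ:
  R  [+0.90282 -0.00312 +0.43002]
  R  [+0.22826 +0.85096 -0.47304]
  R  [-0.36445 +0.52523 +0.76897]
t = (+0.48127, -0.06392, +1.38983) m
tr R = 2.522743; θ = arccos((tr R − 1)/2) = 0.705370 rad = 40.415°
axis k = ((R−Rᵀ)₃₂, (R−Rᵀ)₁₃, (R−Rᵀ)₂₁) / (2 sinθ) = (+0.769896, +0.612713, +0.178447)
rvec = θ·k = (+0.543061, +0.432190, +0.125871)

rvec=(0.5431, 0.4322, 0.1259) tvec=(0.4813, -0.0639, 1.3898)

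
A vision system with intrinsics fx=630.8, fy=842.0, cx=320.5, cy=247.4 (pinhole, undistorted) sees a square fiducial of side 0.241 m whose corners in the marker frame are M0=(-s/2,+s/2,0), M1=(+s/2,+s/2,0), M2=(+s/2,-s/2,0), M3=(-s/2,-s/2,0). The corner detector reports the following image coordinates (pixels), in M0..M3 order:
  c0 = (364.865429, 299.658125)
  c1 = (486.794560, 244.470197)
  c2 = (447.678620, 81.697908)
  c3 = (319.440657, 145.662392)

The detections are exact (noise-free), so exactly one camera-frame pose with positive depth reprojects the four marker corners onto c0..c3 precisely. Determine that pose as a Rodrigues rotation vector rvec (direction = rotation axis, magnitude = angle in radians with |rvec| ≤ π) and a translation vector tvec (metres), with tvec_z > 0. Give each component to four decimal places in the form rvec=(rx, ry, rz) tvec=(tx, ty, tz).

Intrinsics K: fx=630.8, fy=842.0, cx=320.5, cy=247.4
Marker side s = 0.241 m; corners in marker frame (Z=0):
  M0 = (-0.1205, +0.1205, 0)
  M1 = (+0.1205, +0.1205, 0)
  M2 = (+0.1205, -0.1205, 0)
  M3 = (-0.1205, -0.1205, 0)
Detected image corners:
  c0 = (364.865429, 299.658125) px
  c1 = (486.794560, 244.470197) px
  c2 = (447.678620, 81.697908) px
  c3 = (319.440657, 145.662392) px
Planar DLT: solve 8×8 A·h = b for H (H[2,2]=1):
  H  [+464.32529 +278.64984 +404.33224]
  H  [-272.52035 +706.00943 +195.78343]
  H  [-0.13416 +0.25462 +1.00000]
B = K⁻¹H; ‖b₁‖=0.863488, ‖b₂‖=0.863488; λ = 2/(‖b₁‖+‖b₂‖) = 1.158094, sign → tz>0 ⇒ λ=+1.158094
r₁ = λ·B[:,0] = (+0.93140,-0.32918,-0.15536); r₂ = λ·B[:,1] = (+0.36176,+0.88441,+0.29487)
r₃ = r₁×r₂ = (+0.04034,-0.33085,+0.94282); SVD([r₁ r₂ r₃]) → R = UVᵀ:
  R  [+0.93140 +0.36176 +0.04034]
  R  [-0.32918 +0.88441 -0.33085]
  R  [-0.15536 +0.29487 +0.94282]
t = (+0.15391, -0.07099, +1.15809) m
tr R = 2.758632; θ = arccos((tr R − 1)/2) = 0.496373 rad = 28.440°
axis k = ((R−Rᵀ)₃₂, (R−Rᵀ)₁₃, (R−Rᵀ)₂₁) / (2 sinθ) = (+0.656938, +0.205470, -0.725407)
rvec = θ·k = (+0.326086, +0.101990, -0.360072)

rvec=(0.3261, 0.1020, -0.3601) tvec=(0.1539, -0.0710, 1.1581)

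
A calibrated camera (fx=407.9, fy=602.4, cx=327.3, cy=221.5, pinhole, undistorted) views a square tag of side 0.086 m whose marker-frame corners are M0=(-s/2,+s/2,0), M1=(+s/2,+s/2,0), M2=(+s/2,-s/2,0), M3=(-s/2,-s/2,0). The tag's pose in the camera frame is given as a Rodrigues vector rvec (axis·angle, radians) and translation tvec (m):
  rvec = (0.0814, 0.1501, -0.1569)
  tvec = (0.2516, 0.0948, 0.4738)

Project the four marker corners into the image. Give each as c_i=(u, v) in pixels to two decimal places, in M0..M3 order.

Intrinsics K: fx=407.9, fy=602.4, cx=327.3, cy=221.5
Marker side s = 0.086 m; corners in marker frame (Z=0):
  M0 = (-0.0430, +0.0430, 0)
  M1 = (+0.0430, +0.0430, 0)
  M2 = (+0.0430, -0.0430, 0)
  M3 = (-0.0430, -0.0430, 0)
rvec = (0.0814, 0.1501, -0.1569), |rvec| = θ = 0.23189 rad = 13.286°
Rodrigues: sinθ=0.22982, 1−cosθ=0.02677; R = I + sinθ·[k]× + (1−cosθ)·[k]×²:
    [+0.97653 +0.16158 +0.14240]
    [-0.14942 +0.98445 -0.09240]
    [-0.15512 +0.06895 +0.98549]
t = (0.2516, 0.0948, 0.4738) m
M0: Pc = R·M0+t = (+0.21656, +0.14356, +0.48343); u = 407.9·(+0.21656)/0.48343 + 327.3 = 510.0209, v = 602.4·(+0.14356)/0.48343 + 221.5 = 400.3829
M1: Pc = R·M1+t = (+0.30054, +0.13071, +0.47009); u = 407.9·(+0.30054)/0.47009 + 327.3 = 588.0767, v = 602.4·(+0.13071)/0.47009 + 221.5 = 388.9928
M2: Pc = R·M2+t = (+0.28664, +0.04604, +0.46417); u = 407.9·(+0.28664)/0.46417 + 327.3 = 579.1967, v = 602.4·(+0.04604)/0.46417 + 221.5 = 281.2563
M3: Pc = R·M3+t = (+0.20266, +0.05889, +0.47751); u = 407.9·(+0.20266)/0.47751 + 327.3 = 500.4196, v = 602.4·(+0.05889)/0.47751 + 221.5 = 295.7977

c0=(510.02, 400.38) c1=(588.08, 388.99) c2=(579.20, 281.26) c3=(500.42, 295.80)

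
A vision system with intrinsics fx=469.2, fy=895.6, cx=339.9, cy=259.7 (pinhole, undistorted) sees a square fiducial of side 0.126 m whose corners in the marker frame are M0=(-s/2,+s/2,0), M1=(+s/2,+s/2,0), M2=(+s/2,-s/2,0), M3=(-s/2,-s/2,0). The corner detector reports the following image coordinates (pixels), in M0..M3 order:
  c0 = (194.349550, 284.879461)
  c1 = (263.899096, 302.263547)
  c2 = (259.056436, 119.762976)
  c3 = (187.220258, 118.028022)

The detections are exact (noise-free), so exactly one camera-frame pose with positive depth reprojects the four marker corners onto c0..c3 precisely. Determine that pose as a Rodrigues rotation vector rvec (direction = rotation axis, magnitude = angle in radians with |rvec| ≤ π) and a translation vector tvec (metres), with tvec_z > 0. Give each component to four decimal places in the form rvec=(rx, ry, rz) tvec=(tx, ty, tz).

rvec=(0.2055, 0.4942, 0.0352) tvec=(-0.1577, -0.0372, 0.6415)

Intrinsics K: fx=469.2, fy=895.6, cx=339.9, cy=259.7
Marker side s = 0.126 m; corners in marker frame (Z=0):
  M0 = (-0.0630, +0.0630, 0)
  M1 = (+0.0630, +0.0630, 0)
  M2 = (+0.0630, -0.0630, 0)
  M3 = (-0.0630, -0.0630, 0)
Detected image corners:
  c0 = (194.349550, 284.879461) px
  c1 = (263.899096, 302.263547) px
  c2 = (259.056436, 119.762976) px
  c3 = (187.220258, 118.028022) px
Planar DLT: solve 8×8 A·h = b for H (H[2,2]=1):
  H  [+396.14650 +119.92364 +224.56923]
  H  [-73.11645 +1449.13165 +207.76606]
  H  [-0.72845 +0.31840 +1.00000]
B = K⁻¹H; ‖b₁‖=1.558798, ‖b₂‖=1.558798; λ = 2/(‖b₁‖+‖b₂‖) = 0.641520, sign → tz>0 ⇒ λ=+0.641520
r₁ = λ·B[:,0] = (+0.88017,+0.08314,-0.46732); r₂ = λ·B[:,1] = (+0.01600,+0.97879,+0.20426)
r₃ = r₁×r₂ = (+0.47438,-0.18726,+0.86017); SVD([r₁ r₂ r₃]) → R = UVᵀ:
  R  [+0.88017 +0.01600 +0.47438]
  R  [+0.08314 +0.97879 -0.18726]
  R  [-0.46732 +0.20426 +0.86017]
t = (-0.15769, -0.03720, +0.64152) m
tr R = 2.719130; θ = arccos((tr R − 1)/2) = 0.536379 rad = 30.732°
axis k = ((R−Rᵀ)₃₂, (R−Rᵀ)₁₃, (R−Rᵀ)₂₁) / (2 sinθ) = (+0.383068, +0.921382, +0.065689)
rvec = θ·k = (+0.205470, +0.494210, +0.035234)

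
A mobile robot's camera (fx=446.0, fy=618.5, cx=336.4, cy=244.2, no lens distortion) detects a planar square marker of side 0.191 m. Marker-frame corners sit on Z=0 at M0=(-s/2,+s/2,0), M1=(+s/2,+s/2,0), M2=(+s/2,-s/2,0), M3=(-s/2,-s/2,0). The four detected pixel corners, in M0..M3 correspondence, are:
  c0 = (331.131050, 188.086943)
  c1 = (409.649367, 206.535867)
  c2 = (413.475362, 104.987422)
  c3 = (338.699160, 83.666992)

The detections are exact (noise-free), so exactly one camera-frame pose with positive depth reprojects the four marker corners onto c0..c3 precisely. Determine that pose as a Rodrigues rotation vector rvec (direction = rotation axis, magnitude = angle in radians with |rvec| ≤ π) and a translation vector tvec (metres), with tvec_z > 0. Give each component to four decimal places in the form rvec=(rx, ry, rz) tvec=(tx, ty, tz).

rvec=(-0.2470, -0.2232, 0.1212) tvec=(0.0892, -0.1700, 1.0578)

Intrinsics K: fx=446.0, fy=618.5, cx=336.4, cy=244.2
Marker side s = 0.191 m; corners in marker frame (Z=0):
  M0 = (-0.0955, +0.0955, 0)
  M1 = (+0.0955, +0.0955, 0)
  M2 = (+0.0955, -0.0955, 0)
  M3 = (-0.0955, -0.0955, 0)
Detected image corners:
  c0 = (331.131050, 188.086943) px
  c1 = (409.649367, 206.535867) px
  c2 = (413.475362, 104.987422) px
  c3 = (338.699160, 83.666992) px
Planar DLT: solve 8×8 A·h = b for H (H[2,2]=1):
  H  [+472.94557 -119.71046 +374.00919]
  H  [+132.36276 +503.85960 +144.81556]
  H  [+0.19258 -0.24130 +1.00000]
B = K⁻¹H; ‖b₁‖=0.945329, ‖b₂‖=0.945329; λ = 2/(‖b₁‖+‖b₂‖) = 1.057833, sign → tz>0 ⇒ λ=+1.057833
r₁ = λ·B[:,0] = (+0.96809,+0.14595,+0.20371); r₂ = λ·B[:,1] = (-0.09140,+0.96254,-0.25526)
r₃ = r₁×r₂ = (-0.23334,+0.22849,+0.94517); SVD([r₁ r₂ r₃]) → R = UVᵀ:
  R  [+0.96809 -0.09140 -0.23334]
  R  [+0.14595 +0.96254 +0.22849]
  R  [+0.20371 -0.25526 +0.94517]
t = (+0.08920, -0.16998, +1.05783) m
tr R = 2.875803; θ = arccos((tr R − 1)/2) = 0.354266 rad = 20.298°
axis k = ((R−Rᵀ)₃₂, (R−Rᵀ)₁₃, (R−Rᵀ)₂₁) / (2 sinθ) = (-0.697242, -0.629935, +0.342105)
rvec = θ·k = (-0.247009, -0.223164, +0.121196)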